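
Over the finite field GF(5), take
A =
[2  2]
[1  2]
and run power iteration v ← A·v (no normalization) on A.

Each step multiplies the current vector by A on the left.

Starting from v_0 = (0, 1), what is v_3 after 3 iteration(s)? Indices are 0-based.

v_0 = (0, 1).
v_1 = A·v_0 = (2, 2).
v_2 = A·v_1 = (3, 1).
v_3 = A·v_2 = (3, 0).

v_3 = (3, 0)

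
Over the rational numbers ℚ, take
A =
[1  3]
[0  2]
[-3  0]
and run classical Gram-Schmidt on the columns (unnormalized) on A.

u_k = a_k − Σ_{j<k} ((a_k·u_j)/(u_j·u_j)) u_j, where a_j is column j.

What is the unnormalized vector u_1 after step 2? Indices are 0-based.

Step 1: u_0 = a_0 = (1, 0, -3).
Step 2: u_1 = a_1 − (3/10)·u_0 = (27/10, 2, 9/10).

u_1 = (27/10, 2, 9/10)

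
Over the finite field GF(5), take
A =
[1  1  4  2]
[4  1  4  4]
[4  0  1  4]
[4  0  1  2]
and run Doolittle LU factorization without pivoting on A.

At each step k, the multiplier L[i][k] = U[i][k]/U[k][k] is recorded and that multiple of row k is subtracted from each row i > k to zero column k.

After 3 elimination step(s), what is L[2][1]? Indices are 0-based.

Step 1: pivot at (0,0) is 1.
  row1 ← row1 − (4)·row0  ⇒  L[1][0]=4, U row1=(0, 2, 3, 1)
  row2 ← row2 − (4)·row0  ⇒  L[2][0]=4, U row2=(0, 1, 0, 1)
  row3 ← row3 − (4)·row0  ⇒  L[3][0]=4, U row3=(0, 1, 0, 4)
Step 2: pivot at (1,1) is 2.
  row2 ← row2 − (3)·row1  ⇒  L[2][1]=3, U row2=(0, 0, 1, 3)
  row3 ← row3 − (3)·row1  ⇒  L[3][1]=3, U row3=(0, 0, 1, 1)
Step 3: pivot at (2,2) is 1.
  row3 ← row3 − (1)·row2  ⇒  L[3][2]=1, U row3=(0, 0, 0, 3)

L[2][1] = 3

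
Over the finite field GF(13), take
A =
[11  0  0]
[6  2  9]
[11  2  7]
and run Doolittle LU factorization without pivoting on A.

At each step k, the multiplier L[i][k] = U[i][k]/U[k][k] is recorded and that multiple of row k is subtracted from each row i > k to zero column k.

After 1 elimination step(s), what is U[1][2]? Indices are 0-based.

U[1][2] = 9

Step 1: pivot at (0,0) is 11.
  row1 ← row1 − (10)·row0  ⇒  L[1][0]=10, U row1=(0, 2, 9)
  row2 ← row2 − (1)·row0  ⇒  L[2][0]=1, U row2=(0, 2, 7)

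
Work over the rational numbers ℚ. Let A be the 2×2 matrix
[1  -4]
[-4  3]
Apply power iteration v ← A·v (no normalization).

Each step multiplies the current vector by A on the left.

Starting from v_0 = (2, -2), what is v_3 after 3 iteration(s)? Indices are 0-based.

v_0 = (2, -2).
v_1 = A·v_0 = (10, -14).
v_2 = A·v_1 = (66, -82).
v_3 = A·v_2 = (394, -510).

v_3 = (394, -510)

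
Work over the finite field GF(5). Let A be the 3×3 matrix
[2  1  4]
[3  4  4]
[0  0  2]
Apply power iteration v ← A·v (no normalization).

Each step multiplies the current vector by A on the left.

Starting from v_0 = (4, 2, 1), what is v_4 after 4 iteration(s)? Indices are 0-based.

v_0 = (4, 2, 1).
v_1 = A·v_0 = (4, 4, 2).
v_2 = A·v_1 = (0, 1, 4).
v_3 = A·v_2 = (2, 0, 3).
v_4 = A·v_3 = (1, 3, 1).

v_4 = (1, 3, 1)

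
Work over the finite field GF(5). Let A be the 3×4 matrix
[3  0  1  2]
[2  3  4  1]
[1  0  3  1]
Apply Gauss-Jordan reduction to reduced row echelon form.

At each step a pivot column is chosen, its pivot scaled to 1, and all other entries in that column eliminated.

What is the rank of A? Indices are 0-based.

rank = 3

pivot(0,0)=3: scale R0 → (1, 0, 2, 4)
  clear (1,0): R1 −= (2)R0 → (0, 3, 0, 3)
  clear (2,0): R2 −= (1)R0 → (0, 0, 1, 2)
pivot(1,1)=3: scale R1 → (0, 1, 0, 1)
pivot(2,2)=1: scale R2 → (0, 0, 1, 2)
  clear (0,2): R0 −= (2)R2 → (1, 0, 0, 0)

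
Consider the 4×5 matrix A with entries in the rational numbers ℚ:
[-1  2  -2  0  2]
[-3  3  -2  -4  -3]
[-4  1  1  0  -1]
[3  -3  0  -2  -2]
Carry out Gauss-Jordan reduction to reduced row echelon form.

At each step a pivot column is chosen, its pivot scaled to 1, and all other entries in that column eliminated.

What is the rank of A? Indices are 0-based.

rank = 4

step 1: normalize row 0 (÷-1) = (1, -2, 2, 0, -2)
  row 1: subtract -3×row0 = (0, -3, 4, -4, -9)
  row 2: subtract -4×row0 = (0, -7, 9, 0, -9)
  row 3: subtract 3×row0 = (0, 3, -6, -2, 4)
step 2: normalize row 1 (÷-3) = (0, 1, -4/3, 4/3, 3)
  row 0: subtract -2×row1 = (1, 0, -2/3, 8/3, 4)
  row 2: subtract -7×row1 = (0, 0, -1/3, 28/3, 12)
  row 3: subtract 3×row1 = (0, 0, -2, -6, -5)
step 3: normalize row 2 (÷-1/3) = (0, 0, 1, -28, -36)
  row 0: subtract -2/3×row2 = (1, 0, 0, -16, -20)
  row 1: subtract -4/3×row2 = (0, 1, 0, -36, -45)
  row 3: subtract -2×row2 = (0, 0, 0, -62, -77)
step 4: normalize row 3 (÷-62) = (0, 0, 0, 1, 77/62)
  row 0: subtract -16×row3 = (1, 0, 0, 0, -4/31)
  row 1: subtract -36×row3 = (0, 1, 0, 0, -9/31)
  row 2: subtract -28×row3 = (0, 0, 1, 0, -38/31)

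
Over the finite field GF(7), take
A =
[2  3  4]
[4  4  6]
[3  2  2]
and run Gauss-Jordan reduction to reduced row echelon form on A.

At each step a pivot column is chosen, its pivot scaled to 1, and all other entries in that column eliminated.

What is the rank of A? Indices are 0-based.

[1] R0 /= 2  ⇒  (1, 5, 2)
     R1 -= 4·R0  ⇒  (0, 5, 5)
     R2 -= 3·R0  ⇒  (0, 1, 3)
[2] R1 /= 5  ⇒  (0, 1, 1)
     R0 -= 5·R1  ⇒  (1, 0, 4)
     R2 -= 1·R1  ⇒  (0, 0, 2)
[3] R2 /= 2  ⇒  (0, 0, 1)
     R0 -= 4·R2  ⇒  (1, 0, 0)
     R1 -= 1·R2  ⇒  (0, 1, 0)

rank = 3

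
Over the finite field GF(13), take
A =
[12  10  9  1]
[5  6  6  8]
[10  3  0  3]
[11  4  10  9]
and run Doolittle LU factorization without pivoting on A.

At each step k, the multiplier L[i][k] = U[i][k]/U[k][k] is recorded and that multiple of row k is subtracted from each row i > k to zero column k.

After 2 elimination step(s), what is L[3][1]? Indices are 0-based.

L[3][1] = 9

Step 1: pivot at (0,0) is 12.
  row1 ← row1 − (8)·row0  ⇒  L[1][0]=8, U row1=(0, 4, 12, 0)
  row2 ← row2 − (3)·row0  ⇒  L[2][0]=3, U row2=(0, 12, 12, 0)
  row3 ← row3 − (2)·row0  ⇒  L[3][0]=2, U row3=(0, 10, 5, 7)
Step 2: pivot at (1,1) is 4.
  row2 ← row2 − (3)·row1  ⇒  L[2][1]=3, U row2=(0, 0, 2, 0)
  row3 ← row3 − (9)·row1  ⇒  L[3][1]=9, U row3=(0, 0, 1, 7)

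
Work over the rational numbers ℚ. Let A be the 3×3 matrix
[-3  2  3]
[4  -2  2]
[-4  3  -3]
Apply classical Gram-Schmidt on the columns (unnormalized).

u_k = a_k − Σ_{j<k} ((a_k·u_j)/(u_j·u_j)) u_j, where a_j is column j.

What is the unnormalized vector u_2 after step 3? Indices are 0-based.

u_2 = (80/21, 20/21, -40/21)

Step 1: u_0 = a_0 = (-3, 4, -4).
Step 2: u_1 = a_1 − (-26/41)·u_0 = (4/41, 22/41, 19/41).
Step 3: u_2 = a_2 − (11/41)·u_0 − (-1/21)·u_1 = (80/21, 20/21, -40/21).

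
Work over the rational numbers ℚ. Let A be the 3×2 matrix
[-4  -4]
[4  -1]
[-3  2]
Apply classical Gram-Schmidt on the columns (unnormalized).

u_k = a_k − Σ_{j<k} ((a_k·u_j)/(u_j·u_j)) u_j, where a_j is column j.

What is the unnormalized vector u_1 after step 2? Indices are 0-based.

u_1 = (-140/41, -65/41, 100/41)

Step 1: u_0 = a_0 = (-4, 4, -3).
Step 2: u_1 = a_1 − (6/41)·u_0 = (-140/41, -65/41, 100/41).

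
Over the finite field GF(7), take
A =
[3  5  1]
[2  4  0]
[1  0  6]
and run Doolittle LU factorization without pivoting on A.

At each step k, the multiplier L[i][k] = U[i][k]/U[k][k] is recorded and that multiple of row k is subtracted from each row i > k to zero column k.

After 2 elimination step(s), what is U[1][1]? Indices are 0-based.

U[1][1] = 3

[col 0] pivot 3
  R1 -= 3*R0 → (0, 3, 4)  (L[1][0] := 3)
  R2 -= 5*R0 → (0, 3, 1)  (L[2][0] := 5)
[col 1] pivot 3
  R2 -= 1*R1 → (0, 0, 4)  (L[2][1] := 1)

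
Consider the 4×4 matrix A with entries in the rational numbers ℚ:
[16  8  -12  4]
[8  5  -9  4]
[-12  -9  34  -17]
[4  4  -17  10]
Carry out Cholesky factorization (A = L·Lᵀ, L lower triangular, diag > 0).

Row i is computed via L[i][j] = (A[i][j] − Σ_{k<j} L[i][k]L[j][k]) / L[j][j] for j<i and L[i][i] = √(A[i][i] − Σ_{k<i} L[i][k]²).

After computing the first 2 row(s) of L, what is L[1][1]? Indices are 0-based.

L[1][1] = 1

Step 1: L[0][0] = √(16) = 4.
  L[1][0] = (8) / L[0][0] = 2.
Step 2: L[1][1] = √(1) = 1.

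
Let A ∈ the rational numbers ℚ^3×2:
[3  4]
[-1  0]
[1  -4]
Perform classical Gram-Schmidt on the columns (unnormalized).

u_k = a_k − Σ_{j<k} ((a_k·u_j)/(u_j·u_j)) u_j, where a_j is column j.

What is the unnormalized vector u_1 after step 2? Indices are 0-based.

u_1 = (20/11, 8/11, -52/11)

Step 1: u_0 = a_0 = (3, -1, 1).
Step 2: u_1 = a_1 − (8/11)·u_0 = (20/11, 8/11, -52/11).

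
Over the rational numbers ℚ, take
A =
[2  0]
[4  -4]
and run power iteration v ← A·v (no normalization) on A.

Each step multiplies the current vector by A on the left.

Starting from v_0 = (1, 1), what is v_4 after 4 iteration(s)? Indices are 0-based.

v_4 = (16, 96)

v_0 = (1, 1).
v_1 = A·v_0 = (2, 0).
v_2 = A·v_1 = (4, 8).
v_3 = A·v_2 = (8, -16).
v_4 = A·v_3 = (16, 96).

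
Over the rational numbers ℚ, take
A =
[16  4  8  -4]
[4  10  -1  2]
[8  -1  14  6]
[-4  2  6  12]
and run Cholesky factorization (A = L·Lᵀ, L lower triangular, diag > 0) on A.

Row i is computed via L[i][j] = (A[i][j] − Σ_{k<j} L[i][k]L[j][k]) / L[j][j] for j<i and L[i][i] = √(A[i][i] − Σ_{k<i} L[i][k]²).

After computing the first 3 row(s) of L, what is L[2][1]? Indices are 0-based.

L[2][1] = -1

Step 1: L[0][0] = √(16) = 4.
  L[1][0] = (4) / L[0][0] = 1.
Step 2: L[1][1] = √(9) = 3.
  L[2][0] = (8) / L[0][0] = 2.
  L[2][1] = (-3) / L[1][1] = -1.
Step 3: L[2][2] = √(9) = 3.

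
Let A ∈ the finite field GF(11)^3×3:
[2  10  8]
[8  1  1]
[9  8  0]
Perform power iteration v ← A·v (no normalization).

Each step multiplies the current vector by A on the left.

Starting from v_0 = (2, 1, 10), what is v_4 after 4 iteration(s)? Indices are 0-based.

v_0 = (2, 1, 10).
v_1 = A·v_0 = (6, 5, 4).
v_2 = A·v_1 = (6, 2, 6).
v_3 = A·v_2 = (3, 1, 4).
v_4 = A·v_3 = (4, 7, 2).

v_4 = (4, 7, 2)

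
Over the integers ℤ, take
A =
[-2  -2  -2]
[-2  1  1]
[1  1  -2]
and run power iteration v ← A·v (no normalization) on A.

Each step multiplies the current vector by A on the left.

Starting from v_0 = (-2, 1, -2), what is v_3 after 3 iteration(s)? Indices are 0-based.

v_0 = (-2, 1, -2).
v_1 = A·v_0 = (6, 3, 3).
v_2 = A·v_1 = (-24, -6, 3).
v_3 = A·v_2 = (54, 45, -36).

v_3 = (54, 45, -36)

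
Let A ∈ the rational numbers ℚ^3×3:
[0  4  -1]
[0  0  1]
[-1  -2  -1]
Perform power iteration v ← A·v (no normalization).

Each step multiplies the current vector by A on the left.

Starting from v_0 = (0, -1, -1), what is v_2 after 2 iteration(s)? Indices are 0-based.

v_2 = (-7, 3, 2)

v_0 = (0, -1, -1).
v_1 = A·v_0 = (-3, -1, 3).
v_2 = A·v_1 = (-7, 3, 2).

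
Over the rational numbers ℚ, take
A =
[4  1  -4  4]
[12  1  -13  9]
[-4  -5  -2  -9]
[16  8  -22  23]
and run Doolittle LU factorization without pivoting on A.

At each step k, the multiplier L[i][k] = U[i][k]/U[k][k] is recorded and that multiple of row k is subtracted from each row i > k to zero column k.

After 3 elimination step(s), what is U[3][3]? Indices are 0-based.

Step 1: pivot at (0,0) is 4.
  row1 ← row1 − (3)·row0  ⇒  L[1][0]=3, U row1=(0, -2, -1, -3)
  row2 ← row2 − (-1)·row0  ⇒  L[2][0]=-1, U row2=(0, -4, -6, -5)
  row3 ← row3 − (4)·row0  ⇒  L[3][0]=4, U row3=(0, 4, -6, 7)
Step 2: pivot at (1,1) is -2.
  row2 ← row2 − (2)·row1  ⇒  L[2][1]=2, U row2=(0, 0, -4, 1)
  row3 ← row3 − (-2)·row1  ⇒  L[3][1]=-2, U row3=(0, 0, -8, 1)
Step 3: pivot at (2,2) is -4.
  row3 ← row3 − (2)·row2  ⇒  L[3][2]=2, U row3=(0, 0, 0, -1)

U[3][3] = -1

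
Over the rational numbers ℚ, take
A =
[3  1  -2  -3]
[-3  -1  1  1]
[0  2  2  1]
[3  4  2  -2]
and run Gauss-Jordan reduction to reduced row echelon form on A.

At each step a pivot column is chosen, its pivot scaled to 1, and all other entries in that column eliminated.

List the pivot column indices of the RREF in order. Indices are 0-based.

[1] R0 /= 3  ⇒  (1, 1/3, -2/3, -1)
     R1 -= -3·R0  ⇒  (0, 0, -1, -2)
     R3 -= 3·R0  ⇒  (0, 3, 4, 1)
[2] R1 <-> R2
[2] R1 /= 2  ⇒  (0, 1, 1, 1/2)
     R0 -= 1/3·R1  ⇒  (1, 0, -1, -7/6)
     R3 -= 3·R1  ⇒  (0, 0, 1, -1/2)
[3] R2 /= -1  ⇒  (0, 0, 1, 2)
     R0 -= -1·R2  ⇒  (1, 0, 0, 5/6)
     R1 -= 1·R2  ⇒  (0, 1, 0, -3/2)
     R3 -= 1·R2  ⇒  (0, 0, 0, -5/2)
[4] R3 /= -5/2  ⇒  (0, 0, 0, 1)
     R0 -= 5/6·R3  ⇒  (1, 0, 0, 0)
     R1 -= -3/2·R3  ⇒  (0, 1, 0, 0)
     R2 -= 2·R3  ⇒  (0, 0, 1, 0)

pivot columns: 0, 1, 2, 3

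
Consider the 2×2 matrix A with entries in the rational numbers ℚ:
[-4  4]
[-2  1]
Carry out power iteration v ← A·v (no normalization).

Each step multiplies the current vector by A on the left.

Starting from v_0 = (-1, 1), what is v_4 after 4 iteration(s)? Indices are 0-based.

v_0 = (-1, 1).
v_1 = A·v_0 = (8, 3).
v_2 = A·v_1 = (-20, -13).
v_3 = A·v_2 = (28, 27).
v_4 = A·v_3 = (-4, -29).

v_4 = (-4, -29)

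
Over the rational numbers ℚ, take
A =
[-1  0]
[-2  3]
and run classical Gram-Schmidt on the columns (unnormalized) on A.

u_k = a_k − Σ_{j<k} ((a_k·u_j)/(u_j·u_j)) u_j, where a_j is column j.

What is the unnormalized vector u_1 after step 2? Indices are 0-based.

Step 1: u_0 = a_0 = (-1, -2).
Step 2: u_1 = a_1 − (-6/5)·u_0 = (-6/5, 3/5).

u_1 = (-6/5, 3/5)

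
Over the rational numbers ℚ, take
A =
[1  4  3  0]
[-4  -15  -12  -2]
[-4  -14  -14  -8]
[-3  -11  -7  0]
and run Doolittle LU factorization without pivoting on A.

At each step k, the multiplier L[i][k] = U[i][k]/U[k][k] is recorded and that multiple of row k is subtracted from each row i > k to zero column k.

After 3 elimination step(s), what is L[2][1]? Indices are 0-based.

Step 1: pivot at (0,0) is 1.
  row1 ← row1 − (-4)·row0  ⇒  L[1][0]=-4, U row1=(0, 1, 0, -2)
  row2 ← row2 − (-4)·row0  ⇒  L[2][0]=-4, U row2=(0, 2, -2, -8)
  row3 ← row3 − (-3)·row0  ⇒  L[3][0]=-3, U row3=(0, 1, 2, 0)
Step 2: pivot at (1,1) is 1.
  row2 ← row2 − (2)·row1  ⇒  L[2][1]=2, U row2=(0, 0, -2, -4)
  row3 ← row3 − (1)·row1  ⇒  L[3][1]=1, U row3=(0, 0, 2, 2)
Step 3: pivot at (2,2) is -2.
  row3 ← row3 − (-1)·row2  ⇒  L[3][2]=-1, U row3=(0, 0, 0, -2)

L[2][1] = 2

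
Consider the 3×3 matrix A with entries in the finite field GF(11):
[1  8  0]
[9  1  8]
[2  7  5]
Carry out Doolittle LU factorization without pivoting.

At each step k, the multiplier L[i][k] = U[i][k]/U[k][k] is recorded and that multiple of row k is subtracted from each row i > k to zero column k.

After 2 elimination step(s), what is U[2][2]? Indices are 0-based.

U[2][2] = 6

k=0: U[0][0]=1
  eliminate (1,0): mult=9, new row 1: (0, 6, 8); set L[1][0]=9
  eliminate (2,0): mult=2, new row 2: (0, 2, 5); set L[2][0]=2
k=1: U[1][1]=6
  eliminate (2,1): mult=4, new row 2: (0, 0, 6); set L[2][1]=4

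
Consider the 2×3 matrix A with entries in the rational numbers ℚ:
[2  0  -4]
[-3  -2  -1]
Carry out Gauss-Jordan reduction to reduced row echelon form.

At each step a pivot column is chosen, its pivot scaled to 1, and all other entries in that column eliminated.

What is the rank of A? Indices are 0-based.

rank = 2

step 1: normalize row 0 (÷2) = (1, 0, -2)
  row 1: subtract -3×row0 = (0, -2, -7)
step 2: normalize row 1 (÷-2) = (0, 1, 7/2)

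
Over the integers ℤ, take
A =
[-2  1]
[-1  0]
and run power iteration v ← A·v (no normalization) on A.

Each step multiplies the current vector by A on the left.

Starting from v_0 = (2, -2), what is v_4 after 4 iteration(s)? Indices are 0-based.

v_0 = (2, -2).
v_1 = A·v_0 = (-6, -2).
v_2 = A·v_1 = (10, 6).
v_3 = A·v_2 = (-14, -10).
v_4 = A·v_3 = (18, 14).

v_4 = (18, 14)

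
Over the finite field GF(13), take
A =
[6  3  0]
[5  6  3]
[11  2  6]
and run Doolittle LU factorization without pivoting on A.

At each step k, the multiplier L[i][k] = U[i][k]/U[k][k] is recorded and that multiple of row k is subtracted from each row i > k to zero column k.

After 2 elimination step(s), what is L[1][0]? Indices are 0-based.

L[1][0] = 3

[col 0] pivot 6
  R1 -= 3*R0 → (0, 10, 3)  (L[1][0] := 3)
  R2 -= 4*R0 → (0, 3, 6)  (L[2][0] := 4)
[col 1] pivot 10
  R2 -= 12*R1 → (0, 0, 9)  (L[2][1] := 12)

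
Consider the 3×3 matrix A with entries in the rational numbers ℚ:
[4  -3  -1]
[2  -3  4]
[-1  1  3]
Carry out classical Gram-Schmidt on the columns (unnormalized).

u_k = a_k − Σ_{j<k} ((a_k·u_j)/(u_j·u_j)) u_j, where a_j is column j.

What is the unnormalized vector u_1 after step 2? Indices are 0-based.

Step 1: u_0 = a_0 = (4, 2, -1).
Step 2: u_1 = a_1 − (-19/21)·u_0 = (13/21, -25/21, 2/21).

u_1 = (13/21, -25/21, 2/21)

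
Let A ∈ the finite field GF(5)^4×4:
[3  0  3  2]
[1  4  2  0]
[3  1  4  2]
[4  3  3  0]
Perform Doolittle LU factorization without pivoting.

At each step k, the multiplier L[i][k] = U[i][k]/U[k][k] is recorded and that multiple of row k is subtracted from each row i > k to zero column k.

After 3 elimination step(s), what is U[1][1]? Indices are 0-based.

Step 1: pivot at (0,0) is 3.
  row1 ← row1 − (2)·row0  ⇒  L[1][0]=2, U row1=(0, 4, 1, 1)
  row2 ← row2 − (1)·row0  ⇒  L[2][0]=1, U row2=(0, 1, 1, 0)
  row3 ← row3 − (3)·row0  ⇒  L[3][0]=3, U row3=(0, 3, 4, 4)
Step 2: pivot at (1,1) is 4.
  row2 ← row2 − (4)·row1  ⇒  L[2][1]=4, U row2=(0, 0, 2, 1)
  row3 ← row3 − (2)·row1  ⇒  L[3][1]=2, U row3=(0, 0, 2, 2)
Step 3: pivot at (2,2) is 2.
  row3 ← row3 − (1)·row2  ⇒  L[3][2]=1, U row3=(0, 0, 0, 1)

U[1][1] = 4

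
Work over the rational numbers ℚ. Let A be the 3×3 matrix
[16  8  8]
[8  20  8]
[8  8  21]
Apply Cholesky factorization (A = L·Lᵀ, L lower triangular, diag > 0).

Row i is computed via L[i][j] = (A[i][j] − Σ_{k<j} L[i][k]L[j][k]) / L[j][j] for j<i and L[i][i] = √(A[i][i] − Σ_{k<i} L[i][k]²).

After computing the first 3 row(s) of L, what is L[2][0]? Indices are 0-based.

Step 1: L[0][0] = √(16) = 4.
  L[1][0] = (8) / L[0][0] = 2.
Step 2: L[1][1] = √(16) = 4.
  L[2][0] = (8) / L[0][0] = 2.
  L[2][1] = (4) / L[1][1] = 1.
Step 3: L[2][2] = √(16) = 4.

L[2][0] = 2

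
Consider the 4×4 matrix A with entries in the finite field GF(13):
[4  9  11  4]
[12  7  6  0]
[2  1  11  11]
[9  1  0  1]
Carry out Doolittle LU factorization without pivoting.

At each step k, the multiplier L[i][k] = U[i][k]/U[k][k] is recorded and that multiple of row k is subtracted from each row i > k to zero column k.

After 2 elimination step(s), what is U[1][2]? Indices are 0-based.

[col 0] pivot 4
  R1 -= 3*R0 → (0, 6, 12, 1)  (L[1][0] := 3)
  R2 -= 7*R0 → (0, 3, 12, 9)  (L[2][0] := 7)
  R3 -= 12*R0 → (0, 10, 11, 5)  (L[3][0] := 12)
[col 1] pivot 6
  R2 -= 7*R1 → (0, 0, 6, 2)  (L[2][1] := 7)
  R3 -= 6*R1 → (0, 0, 4, 12)  (L[3][1] := 6)

U[1][2] = 12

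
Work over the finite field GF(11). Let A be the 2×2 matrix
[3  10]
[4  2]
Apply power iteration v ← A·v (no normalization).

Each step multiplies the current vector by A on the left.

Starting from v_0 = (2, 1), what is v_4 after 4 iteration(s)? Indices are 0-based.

v_4 = (1, 1)

v_0 = (2, 1).
v_1 = A·v_0 = (5, 10).
v_2 = A·v_1 = (5, 7).
v_3 = A·v_2 = (8, 1).
v_4 = A·v_3 = (1, 1).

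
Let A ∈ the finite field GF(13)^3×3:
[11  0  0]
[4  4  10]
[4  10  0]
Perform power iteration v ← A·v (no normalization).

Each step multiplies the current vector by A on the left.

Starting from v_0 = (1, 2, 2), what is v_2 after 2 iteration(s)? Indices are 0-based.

v_2 = (4, 9, 0)

v_0 = (1, 2, 2).
v_1 = A·v_0 = (11, 6, 11).
v_2 = A·v_1 = (4, 9, 0).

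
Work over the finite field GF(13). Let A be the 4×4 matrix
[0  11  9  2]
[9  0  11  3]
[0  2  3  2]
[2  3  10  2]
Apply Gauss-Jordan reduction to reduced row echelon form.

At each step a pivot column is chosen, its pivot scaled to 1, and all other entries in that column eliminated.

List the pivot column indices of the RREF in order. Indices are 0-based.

step 1: exchange rows 0,1
step 1: normalize row 0 (÷9) = (1, 0, 7, 9)
  row 3: subtract 2×row0 = (0, 3, 9, 10)
step 2: normalize row 1 (÷11) = (0, 1, 2, 12)
  row 2: subtract 2×row1 = (0, 0, 12, 4)
  row 3: subtract 3×row1 = (0, 0, 3, 0)
step 3: normalize row 2 (÷12) = (0, 0, 1, 9)
  row 0: subtract 7×row2 = (1, 0, 0, 11)
  row 1: subtract 2×row2 = (0, 1, 0, 7)
  row 3: subtract 3×row2 = (0, 0, 0, 12)
step 4: normalize row 3 (÷12) = (0, 0, 0, 1)
  row 0: subtract 11×row3 = (1, 0, 0, 0)
  row 1: subtract 7×row3 = (0, 1, 0, 0)
  row 2: subtract 9×row3 = (0, 0, 1, 0)

pivot columns: 0, 1, 2, 3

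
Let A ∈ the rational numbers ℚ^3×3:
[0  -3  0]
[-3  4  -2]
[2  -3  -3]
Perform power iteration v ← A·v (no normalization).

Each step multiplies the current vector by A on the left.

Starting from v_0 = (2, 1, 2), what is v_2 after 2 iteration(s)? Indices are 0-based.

v_2 = (18, -5, 27)

v_0 = (2, 1, 2).
v_1 = A·v_0 = (-3, -6, -5).
v_2 = A·v_1 = (18, -5, 27).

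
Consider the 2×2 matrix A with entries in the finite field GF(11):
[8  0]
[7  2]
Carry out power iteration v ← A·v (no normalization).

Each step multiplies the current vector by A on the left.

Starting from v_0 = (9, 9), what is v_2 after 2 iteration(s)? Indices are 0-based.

v_0 = (9, 9).
v_1 = A·v_0 = (6, 4).
v_2 = A·v_1 = (4, 6).

v_2 = (4, 6)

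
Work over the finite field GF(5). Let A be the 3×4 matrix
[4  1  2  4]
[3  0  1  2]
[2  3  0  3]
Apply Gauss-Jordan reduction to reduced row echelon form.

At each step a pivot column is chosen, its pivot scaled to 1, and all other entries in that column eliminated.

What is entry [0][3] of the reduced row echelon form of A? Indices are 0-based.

pivot(0,0)=4: scale R0 → (1, 4, 3, 1)
  clear (1,0): R1 −= (3)R0 → (0, 3, 2, 4)
  clear (2,0): R2 −= (2)R0 → (0, 0, 4, 1)
pivot(1,1)=3: scale R1 → (0, 1, 4, 3)
  clear (0,1): R0 −= (4)R1 → (1, 0, 2, 4)
pivot(2,2)=4: scale R2 → (0, 0, 1, 4)
  clear (0,2): R0 −= (2)R2 → (1, 0, 0, 1)
  clear (1,2): R1 −= (4)R2 → (0, 1, 0, 2)

M[0][3] = 1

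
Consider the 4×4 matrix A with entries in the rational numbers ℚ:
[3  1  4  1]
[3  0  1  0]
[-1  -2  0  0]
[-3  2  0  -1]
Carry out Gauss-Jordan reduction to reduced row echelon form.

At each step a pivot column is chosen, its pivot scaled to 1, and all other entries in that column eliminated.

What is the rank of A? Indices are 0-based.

step 1: normalize row 0 (÷3) = (1, 1/3, 4/3, 1/3)
  row 1: subtract 3×row0 = (0, -1, -3, -1)
  row 2: subtract -1×row0 = (0, -5/3, 4/3, 1/3)
  row 3: subtract -3×row0 = (0, 3, 4, 0)
step 2: normalize row 1 (÷-1) = (0, 1, 3, 1)
  row 0: subtract 1/3×row1 = (1, 0, 1/3, 0)
  row 2: subtract -5/3×row1 = (0, 0, 19/3, 2)
  row 3: subtract 3×row1 = (0, 0, -5, -3)
step 3: normalize row 2 (÷19/3) = (0, 0, 1, 6/19)
  row 0: subtract 1/3×row2 = (1, 0, 0, -2/19)
  row 1: subtract 3×row2 = (0, 1, 0, 1/19)
  row 3: subtract -5×row2 = (0, 0, 0, -27/19)
step 4: normalize row 3 (÷-27/19) = (0, 0, 0, 1)
  row 0: subtract -2/19×row3 = (1, 0, 0, 0)
  row 1: subtract 1/19×row3 = (0, 1, 0, 0)
  row 2: subtract 6/19×row3 = (0, 0, 1, 0)

rank = 4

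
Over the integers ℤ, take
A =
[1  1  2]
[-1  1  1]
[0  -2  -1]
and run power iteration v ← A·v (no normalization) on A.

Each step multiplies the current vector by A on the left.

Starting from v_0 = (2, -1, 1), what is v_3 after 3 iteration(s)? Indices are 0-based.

v_0 = (2, -1, 1).
v_1 = A·v_0 = (3, -2, 1).
v_2 = A·v_1 = (3, -4, 3).
v_3 = A·v_2 = (5, -4, 5).

v_3 = (5, -4, 5)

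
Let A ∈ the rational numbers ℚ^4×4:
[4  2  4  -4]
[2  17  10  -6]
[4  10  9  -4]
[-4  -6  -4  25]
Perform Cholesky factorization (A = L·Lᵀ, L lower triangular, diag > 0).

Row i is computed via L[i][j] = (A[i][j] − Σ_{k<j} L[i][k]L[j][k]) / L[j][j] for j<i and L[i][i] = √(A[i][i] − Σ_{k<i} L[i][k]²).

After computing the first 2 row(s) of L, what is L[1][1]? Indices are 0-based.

Step 1: L[0][0] = √(4) = 2.
  L[1][0] = (2) / L[0][0] = 1.
Step 2: L[1][1] = √(16) = 4.

L[1][1] = 4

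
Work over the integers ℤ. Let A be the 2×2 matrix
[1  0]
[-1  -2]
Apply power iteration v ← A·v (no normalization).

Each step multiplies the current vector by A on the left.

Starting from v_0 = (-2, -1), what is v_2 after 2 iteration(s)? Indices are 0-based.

v_0 = (-2, -1).
v_1 = A·v_0 = (-2, 4).
v_2 = A·v_1 = (-2, -6).

v_2 = (-2, -6)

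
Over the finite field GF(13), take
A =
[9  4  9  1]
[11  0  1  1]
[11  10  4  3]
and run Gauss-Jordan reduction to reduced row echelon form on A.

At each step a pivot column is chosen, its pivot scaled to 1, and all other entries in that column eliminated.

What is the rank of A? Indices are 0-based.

rank = 3

[1] R0 /= 9  ⇒  (1, 12, 1, 3)
     R1 -= 11·R0  ⇒  (0, 11, 3, 7)
     R2 -= 11·R0  ⇒  (0, 8, 6, 9)
[2] R1 /= 11  ⇒  (0, 1, 5, 3)
     R0 -= 12·R1  ⇒  (1, 0, 6, 6)
     R2 -= 8·R1  ⇒  (0, 0, 5, 11)
[3] R2 /= 5  ⇒  (0, 0, 1, 10)
     R0 -= 6·R2  ⇒  (1, 0, 0, 11)
     R1 -= 5·R2  ⇒  (0, 1, 0, 5)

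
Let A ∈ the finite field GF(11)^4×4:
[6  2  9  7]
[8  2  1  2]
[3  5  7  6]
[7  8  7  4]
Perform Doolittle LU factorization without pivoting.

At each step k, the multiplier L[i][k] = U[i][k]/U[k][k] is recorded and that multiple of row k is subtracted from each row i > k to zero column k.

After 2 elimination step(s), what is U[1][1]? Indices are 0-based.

Step 1: pivot at (0,0) is 6.
  row1 ← row1 − (5)·row0  ⇒  L[1][0]=5, U row1=(0, 3, 0, 0)
  row2 ← row2 − (6)·row0  ⇒  L[2][0]=6, U row2=(0, 4, 8, 8)
  row3 ← row3 − (3)·row0  ⇒  L[3][0]=3, U row3=(0, 2, 2, 5)
Step 2: pivot at (1,1) is 3.
  row2 ← row2 − (5)·row1  ⇒  L[2][1]=5, U row2=(0, 0, 8, 8)
  row3 ← row3 − (8)·row1  ⇒  L[3][1]=8, U row3=(0, 0, 2, 5)

U[1][1] = 3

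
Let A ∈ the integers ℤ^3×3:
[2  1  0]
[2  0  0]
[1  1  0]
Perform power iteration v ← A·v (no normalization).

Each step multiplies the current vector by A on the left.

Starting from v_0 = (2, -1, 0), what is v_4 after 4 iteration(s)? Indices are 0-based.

v_0 = (2, -1, 0).
v_1 = A·v_0 = (3, 4, 1).
v_2 = A·v_1 = (10, 6, 7).
v_3 = A·v_2 = (26, 20, 16).
v_4 = A·v_3 = (72, 52, 46).

v_4 = (72, 52, 46)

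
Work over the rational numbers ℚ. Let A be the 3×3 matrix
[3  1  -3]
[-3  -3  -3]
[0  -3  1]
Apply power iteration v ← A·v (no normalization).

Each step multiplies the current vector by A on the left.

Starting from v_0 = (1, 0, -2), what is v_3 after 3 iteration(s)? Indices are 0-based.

v_3 = (111, 15, 79)

v_0 = (1, 0, -2).
v_1 = A·v_0 = (9, 3, -2).
v_2 = A·v_1 = (36, -30, -11).
v_3 = A·v_2 = (111, 15, 79).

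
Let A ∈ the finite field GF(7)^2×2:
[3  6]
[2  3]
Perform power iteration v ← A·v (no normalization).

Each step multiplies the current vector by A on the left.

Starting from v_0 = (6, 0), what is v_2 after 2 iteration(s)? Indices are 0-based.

v_2 = (0, 2)

v_0 = (6, 0).
v_1 = A·v_0 = (4, 5).
v_2 = A·v_1 = (0, 2).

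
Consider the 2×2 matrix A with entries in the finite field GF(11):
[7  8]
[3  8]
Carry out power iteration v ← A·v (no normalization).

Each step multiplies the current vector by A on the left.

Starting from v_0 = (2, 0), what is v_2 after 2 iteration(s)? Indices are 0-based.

v_0 = (2, 0).
v_1 = A·v_0 = (3, 6).
v_2 = A·v_1 = (3, 2).

v_2 = (3, 2)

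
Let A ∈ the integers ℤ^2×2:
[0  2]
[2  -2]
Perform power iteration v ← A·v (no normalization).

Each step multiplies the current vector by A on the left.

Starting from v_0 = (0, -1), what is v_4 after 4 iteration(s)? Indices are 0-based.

v_0 = (0, -1).
v_1 = A·v_0 = (-2, 2).
v_2 = A·v_1 = (4, -8).
v_3 = A·v_2 = (-16, 24).
v_4 = A·v_3 = (48, -80).

v_4 = (48, -80)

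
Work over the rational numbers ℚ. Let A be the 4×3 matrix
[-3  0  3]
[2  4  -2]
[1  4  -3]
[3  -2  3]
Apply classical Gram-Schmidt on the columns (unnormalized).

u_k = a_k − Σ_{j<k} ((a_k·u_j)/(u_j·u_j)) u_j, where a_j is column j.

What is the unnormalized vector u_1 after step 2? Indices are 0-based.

u_1 = (18/23, 80/23, 86/23, -64/23)

Step 1: u_0 = a_0 = (-3, 2, 1, 3).
Step 2: u_1 = a_1 − (6/23)·u_0 = (18/23, 80/23, 86/23, -64/23).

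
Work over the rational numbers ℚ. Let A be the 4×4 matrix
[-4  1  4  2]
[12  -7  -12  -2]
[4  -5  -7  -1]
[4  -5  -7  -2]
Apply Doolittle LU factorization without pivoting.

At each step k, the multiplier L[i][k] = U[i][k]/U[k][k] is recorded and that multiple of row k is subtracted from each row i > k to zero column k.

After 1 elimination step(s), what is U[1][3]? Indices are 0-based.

U[1][3] = 4

[col 0] pivot -4
  R1 -= -3*R0 → (0, -4, 0, 4)  (L[1][0] := -3)
  R2 -= -1*R0 → (0, -4, -3, 1)  (L[2][0] := -1)
  R3 -= -1*R0 → (0, -4, -3, 0)  (L[3][0] := -1)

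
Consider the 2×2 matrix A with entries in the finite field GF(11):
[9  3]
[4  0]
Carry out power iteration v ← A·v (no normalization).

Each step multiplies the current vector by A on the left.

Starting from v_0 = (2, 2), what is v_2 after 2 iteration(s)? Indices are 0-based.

v_2 = (9, 8)

v_0 = (2, 2).
v_1 = A·v_0 = (2, 8).
v_2 = A·v_1 = (9, 8).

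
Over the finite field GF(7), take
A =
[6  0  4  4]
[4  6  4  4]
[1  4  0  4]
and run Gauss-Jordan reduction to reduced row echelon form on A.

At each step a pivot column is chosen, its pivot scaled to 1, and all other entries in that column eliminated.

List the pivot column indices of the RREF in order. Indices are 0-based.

step 1: normalize row 0 (÷6) = (1, 0, 3, 3)
  row 1: subtract 4×row0 = (0, 6, 6, 6)
  row 2: subtract 1×row0 = (0, 4, 4, 1)
step 2: normalize row 1 (÷6) = (0, 1, 1, 1)
  row 2: subtract 4×row1 = (0, 0, 0, 4)
skip col 2 (zero from row 2)
step 3: normalize row 2 (÷4) = (0, 0, 0, 1)
  row 0: subtract 3×row2 = (1, 0, 3, 0)
  row 1: subtract 1×row2 = (0, 1, 1, 0)

pivot columns: 0, 1, 3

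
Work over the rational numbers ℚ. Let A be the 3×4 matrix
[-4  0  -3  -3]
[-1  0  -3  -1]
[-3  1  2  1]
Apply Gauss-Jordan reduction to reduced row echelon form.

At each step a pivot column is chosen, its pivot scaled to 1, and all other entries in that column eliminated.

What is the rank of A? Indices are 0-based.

rank = 3

step 1: normalize row 0 (÷-4) = (1, 0, 3/4, 3/4)
  row 1: subtract -1×row0 = (0, 0, -9/4, -1/4)
  row 2: subtract -3×row0 = (0, 1, 17/4, 13/4)
step 2: exchange rows 1,2
step 2: normalize row 1 (÷1) = (0, 1, 17/4, 13/4)
step 3: normalize row 2 (÷-9/4) = (0, 0, 1, 1/9)
  row 0: subtract 3/4×row2 = (1, 0, 0, 2/3)
  row 1: subtract 17/4×row2 = (0, 1, 0, 25/9)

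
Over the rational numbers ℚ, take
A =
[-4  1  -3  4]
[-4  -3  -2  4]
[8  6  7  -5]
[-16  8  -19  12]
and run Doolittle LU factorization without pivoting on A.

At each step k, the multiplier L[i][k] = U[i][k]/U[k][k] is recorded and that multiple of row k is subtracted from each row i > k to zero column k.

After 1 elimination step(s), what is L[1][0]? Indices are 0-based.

L[1][0] = 1

k=0: U[0][0]=-4
  eliminate (1,0): mult=1, new row 1: (0, -4, 1, 0); set L[1][0]=1
  eliminate (2,0): mult=-2, new row 2: (0, 8, 1, 3); set L[2][0]=-2
  eliminate (3,0): mult=4, new row 3: (0, 4, -7, -4); set L[3][0]=4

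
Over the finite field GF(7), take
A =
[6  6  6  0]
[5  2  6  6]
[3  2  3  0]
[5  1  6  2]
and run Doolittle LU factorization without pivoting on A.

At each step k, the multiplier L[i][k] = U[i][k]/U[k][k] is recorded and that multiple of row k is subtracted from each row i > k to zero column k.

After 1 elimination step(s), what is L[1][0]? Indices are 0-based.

L[1][0] = 2

k=0: U[0][0]=6
  eliminate (1,0): mult=2, new row 1: (0, 4, 1, 6); set L[1][0]=2
  eliminate (2,0): mult=4, new row 2: (0, 6, 0, 0); set L[2][0]=4
  eliminate (3,0): mult=2, new row 3: (0, 3, 1, 2); set L[3][0]=2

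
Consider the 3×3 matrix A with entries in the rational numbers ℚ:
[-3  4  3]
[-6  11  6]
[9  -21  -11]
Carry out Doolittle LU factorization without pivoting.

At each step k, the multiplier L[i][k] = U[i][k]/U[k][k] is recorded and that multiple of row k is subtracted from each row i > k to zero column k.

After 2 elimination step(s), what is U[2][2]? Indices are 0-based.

U[2][2] = -2

Step 1: pivot at (0,0) is -3.
  row1 ← row1 − (2)·row0  ⇒  L[1][0]=2, U row1=(0, 3, 0)
  row2 ← row2 − (-3)·row0  ⇒  L[2][0]=-3, U row2=(0, -9, -2)
Step 2: pivot at (1,1) is 3.
  row2 ← row2 − (-3)·row1  ⇒  L[2][1]=-3, U row2=(0, 0, -2)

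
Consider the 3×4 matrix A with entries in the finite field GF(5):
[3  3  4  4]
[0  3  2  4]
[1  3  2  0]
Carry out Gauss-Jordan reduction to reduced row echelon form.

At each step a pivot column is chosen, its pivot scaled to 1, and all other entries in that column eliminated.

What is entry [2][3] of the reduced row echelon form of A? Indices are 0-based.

M[2][3] = 1

[1] R0 /= 3  ⇒  (1, 1, 3, 3)
     R2 -= 1·R0  ⇒  (0, 2, 4, 2)
[2] R1 /= 3  ⇒  (0, 1, 4, 3)
     R0 -= 1·R1  ⇒  (1, 0, 4, 0)
     R2 -= 2·R1  ⇒  (0, 0, 1, 1)
[3] R2 /= 1  ⇒  (0, 0, 1, 1)
     R0 -= 4·R2  ⇒  (1, 0, 0, 1)
     R1 -= 4·R2  ⇒  (0, 1, 0, 4)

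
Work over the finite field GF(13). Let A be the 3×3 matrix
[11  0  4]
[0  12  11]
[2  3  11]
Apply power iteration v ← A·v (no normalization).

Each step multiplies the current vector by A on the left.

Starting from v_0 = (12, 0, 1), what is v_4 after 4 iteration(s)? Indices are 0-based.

v_4 = (2, 3, 10)

v_0 = (12, 0, 1).
v_1 = A·v_0 = (6, 11, 9).
v_2 = A·v_1 = (11, 10, 1).
v_3 = A·v_2 = (8, 1, 11).
v_4 = A·v_3 = (2, 3, 10).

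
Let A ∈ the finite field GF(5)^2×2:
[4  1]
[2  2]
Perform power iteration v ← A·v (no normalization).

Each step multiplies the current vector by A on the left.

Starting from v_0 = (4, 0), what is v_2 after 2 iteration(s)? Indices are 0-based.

v_0 = (4, 0).
v_1 = A·v_0 = (1, 3).
v_2 = A·v_1 = (2, 3).

v_2 = (2, 3)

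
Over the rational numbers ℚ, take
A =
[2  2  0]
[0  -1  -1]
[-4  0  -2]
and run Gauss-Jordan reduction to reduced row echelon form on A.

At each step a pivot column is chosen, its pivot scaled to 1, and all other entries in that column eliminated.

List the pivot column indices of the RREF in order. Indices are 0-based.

[1] R0 /= 2  ⇒  (1, 1, 0)
     R2 -= -4·R0  ⇒  (0, 4, -2)
[2] R1 /= -1  ⇒  (0, 1, 1)
     R0 -= 1·R1  ⇒  (1, 0, -1)
     R2 -= 4·R1  ⇒  (0, 0, -6)
[3] R2 /= -6  ⇒  (0, 0, 1)
     R0 -= -1·R2  ⇒  (1, 0, 0)
     R1 -= 1·R2  ⇒  (0, 1, 0)

pivot columns: 0, 1, 2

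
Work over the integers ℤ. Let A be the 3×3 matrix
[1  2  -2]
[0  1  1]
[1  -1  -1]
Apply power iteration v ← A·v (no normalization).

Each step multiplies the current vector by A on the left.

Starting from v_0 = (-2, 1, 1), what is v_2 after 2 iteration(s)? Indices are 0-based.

v_2 = (10, -2, 0)

v_0 = (-2, 1, 1).
v_1 = A·v_0 = (-2, 2, -4).
v_2 = A·v_1 = (10, -2, 0).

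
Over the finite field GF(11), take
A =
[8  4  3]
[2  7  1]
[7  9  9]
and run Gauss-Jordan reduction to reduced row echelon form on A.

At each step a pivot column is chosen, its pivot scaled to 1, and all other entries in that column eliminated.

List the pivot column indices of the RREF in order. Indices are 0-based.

pivot columns: 0, 1, 2

[1] R0 /= 8  ⇒  (1, 6, 10)
     R1 -= 2·R0  ⇒  (0, 6, 3)
     R2 -= 7·R0  ⇒  (0, 0, 5)
[2] R1 /= 6  ⇒  (0, 1, 6)
     R0 -= 6·R1  ⇒  (1, 0, 7)
[3] R2 /= 5  ⇒  (0, 0, 1)
     R0 -= 7·R2  ⇒  (1, 0, 0)
     R1 -= 6·R2  ⇒  (0, 1, 0)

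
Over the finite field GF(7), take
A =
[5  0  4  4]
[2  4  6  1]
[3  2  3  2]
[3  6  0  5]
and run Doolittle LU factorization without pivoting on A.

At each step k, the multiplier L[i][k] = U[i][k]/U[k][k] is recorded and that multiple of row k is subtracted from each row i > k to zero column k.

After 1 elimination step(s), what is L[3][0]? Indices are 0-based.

L[3][0] = 2

[col 0] pivot 5
  R1 -= 6*R0 → (0, 4, 3, 5)  (L[1][0] := 6)
  R2 -= 2*R0 → (0, 2, 2, 1)  (L[2][0] := 2)
  R3 -= 2*R0 → (0, 6, 6, 4)  (L[3][0] := 2)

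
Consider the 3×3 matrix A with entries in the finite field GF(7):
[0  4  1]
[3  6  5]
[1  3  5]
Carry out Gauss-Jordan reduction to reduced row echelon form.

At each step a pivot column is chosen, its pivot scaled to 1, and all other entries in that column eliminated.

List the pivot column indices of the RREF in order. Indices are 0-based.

pivot(0,0): swap R0↔R1
pivot(0,0)=3: scale R0 → (1, 2, 4)
  clear (2,0): R2 −= (1)R0 → (0, 1, 1)
pivot(1,1)=4: scale R1 → (0, 1, 2)
  clear (0,1): R0 −= (2)R1 → (1, 0, 0)
  clear (2,1): R2 −= (1)R1 → (0, 0, 6)
pivot(2,2)=6: scale R2 → (0, 0, 1)
  clear (1,2): R1 −= (2)R2 → (0, 1, 0)

pivot columns: 0, 1, 2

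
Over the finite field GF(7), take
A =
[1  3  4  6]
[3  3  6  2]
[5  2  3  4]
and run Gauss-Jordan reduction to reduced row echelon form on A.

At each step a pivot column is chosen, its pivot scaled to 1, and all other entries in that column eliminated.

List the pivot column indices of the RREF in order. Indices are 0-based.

[1] R0 /= 1  ⇒  (1, 3, 4, 6)
     R1 -= 3·R0  ⇒  (0, 1, 1, 5)
     R2 -= 5·R0  ⇒  (0, 1, 4, 2)
[2] R1 /= 1  ⇒  (0, 1, 1, 5)
     R0 -= 3·R1  ⇒  (1, 0, 1, 5)
     R2 -= 1·R1  ⇒  (0, 0, 3, 4)
[3] R2 /= 3  ⇒  (0, 0, 1, 6)
     R0 -= 1·R2  ⇒  (1, 0, 0, 6)
     R1 -= 1·R2  ⇒  (0, 1, 0, 6)

pivot columns: 0, 1, 2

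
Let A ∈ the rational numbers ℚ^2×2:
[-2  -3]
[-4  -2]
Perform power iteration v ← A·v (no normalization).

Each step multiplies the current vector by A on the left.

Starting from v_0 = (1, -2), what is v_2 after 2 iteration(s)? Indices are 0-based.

v_0 = (1, -2).
v_1 = A·v_0 = (4, 0).
v_2 = A·v_1 = (-8, -16).

v_2 = (-8, -16)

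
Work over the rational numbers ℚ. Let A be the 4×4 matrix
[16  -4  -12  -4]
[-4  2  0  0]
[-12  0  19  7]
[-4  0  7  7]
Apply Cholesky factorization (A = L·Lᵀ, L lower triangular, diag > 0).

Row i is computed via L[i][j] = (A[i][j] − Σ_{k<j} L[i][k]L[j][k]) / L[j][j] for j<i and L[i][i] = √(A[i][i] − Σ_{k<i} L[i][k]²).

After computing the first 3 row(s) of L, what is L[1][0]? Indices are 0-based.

L[1][0] = -1

Step 1: L[0][0] = √(16) = 4.
  L[1][0] = (-4) / L[0][0] = -1.
Step 2: L[1][1] = √(1) = 1.
  L[2][0] = (-12) / L[0][0] = -3.
  L[2][1] = (-3) / L[1][1] = -3.
Step 3: L[2][2] = √(1) = 1.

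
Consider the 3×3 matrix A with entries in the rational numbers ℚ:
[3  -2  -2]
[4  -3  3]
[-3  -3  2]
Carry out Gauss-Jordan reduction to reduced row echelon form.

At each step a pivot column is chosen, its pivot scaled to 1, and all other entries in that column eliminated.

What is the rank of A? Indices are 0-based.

step 1: normalize row 0 (÷3) = (1, -2/3, -2/3)
  row 1: subtract 4×row0 = (0, -1/3, 17/3)
  row 2: subtract -3×row0 = (0, -5, 0)
step 2: normalize row 1 (÷-1/3) = (0, 1, -17)
  row 0: subtract -2/3×row1 = (1, 0, -12)
  row 2: subtract -5×row1 = (0, 0, -85)
step 3: normalize row 2 (÷-85) = (0, 0, 1)
  row 0: subtract -12×row2 = (1, 0, 0)
  row 1: subtract -17×row2 = (0, 1, 0)

rank = 3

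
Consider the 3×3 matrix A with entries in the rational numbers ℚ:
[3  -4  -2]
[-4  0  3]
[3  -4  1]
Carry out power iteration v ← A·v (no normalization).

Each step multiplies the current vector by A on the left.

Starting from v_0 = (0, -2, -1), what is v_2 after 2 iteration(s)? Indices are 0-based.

v_0 = (0, -2, -1).
v_1 = A·v_0 = (10, -3, 7).
v_2 = A·v_1 = (28, -19, 49).

v_2 = (28, -19, 49)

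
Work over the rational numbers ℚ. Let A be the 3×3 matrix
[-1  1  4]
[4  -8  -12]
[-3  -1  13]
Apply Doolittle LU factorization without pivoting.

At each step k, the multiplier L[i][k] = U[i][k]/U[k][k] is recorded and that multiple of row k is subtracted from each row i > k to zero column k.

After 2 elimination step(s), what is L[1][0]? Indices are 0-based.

Step 1: pivot at (0,0) is -1.
  row1 ← row1 − (-4)·row0  ⇒  L[1][0]=-4, U row1=(0, -4, 4)
  row2 ← row2 − (3)·row0  ⇒  L[2][0]=3, U row2=(0, -4, 1)
Step 2: pivot at (1,1) is -4.
  row2 ← row2 − (1)·row1  ⇒  L[2][1]=1, U row2=(0, 0, -3)

L[1][0] = -4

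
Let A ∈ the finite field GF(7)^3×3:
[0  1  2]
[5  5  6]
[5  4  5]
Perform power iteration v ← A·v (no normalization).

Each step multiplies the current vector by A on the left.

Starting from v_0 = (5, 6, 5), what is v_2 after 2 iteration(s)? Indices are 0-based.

v_2 = (2, 4, 6)

v_0 = (5, 6, 5).
v_1 = A·v_0 = (2, 1, 4).
v_2 = A·v_1 = (2, 4, 6).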